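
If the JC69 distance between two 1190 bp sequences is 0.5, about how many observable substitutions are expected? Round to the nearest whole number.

434

Invert JC69: p = (3/4)(1 − e^(−4d/3)) = 0.75 × (1 − e^(-0.666667)) = 0.75 × (1 − 0.513417) = 0.364937.
Expected differing sites = pL ≈ 0.364937 × 1190 = 434.27503 ≈ 434.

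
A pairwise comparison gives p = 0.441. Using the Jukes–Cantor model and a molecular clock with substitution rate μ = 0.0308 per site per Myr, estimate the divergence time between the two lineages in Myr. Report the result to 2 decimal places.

10.80

d = −(3/4) ln(1 − 4p/3) = −0.75 ln(1 − 0.588) = −0.75 ln(0.412)
  = −0.75 × (-0.886732) = 0.665049 substitutions/site.
Under a molecular clock d = 2μt, so t = d/(2μ) = 0.665049 / (2 × 0.0308) = 10.80 Myr.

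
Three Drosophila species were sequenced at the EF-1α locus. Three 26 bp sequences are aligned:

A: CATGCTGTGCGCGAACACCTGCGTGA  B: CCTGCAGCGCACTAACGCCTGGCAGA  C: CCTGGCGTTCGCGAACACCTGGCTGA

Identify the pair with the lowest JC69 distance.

A and C

A–B: 9/26 differ, p = 0.346, d = 0.464.
A–C: 6/26 differ, p = 0.231, d = 0.276.
B–C: 8/26 differ, p = 0.308, d = 0.396.
The smallest distance is between A and C.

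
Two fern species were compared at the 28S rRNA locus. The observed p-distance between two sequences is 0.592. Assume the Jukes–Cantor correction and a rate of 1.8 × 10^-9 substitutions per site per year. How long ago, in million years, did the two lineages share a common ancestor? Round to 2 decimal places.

324.47

d = −(3/4) ln(1 − 4p/3) = −0.75 ln(1 − 0.789333) = −0.75 ln(0.210667)
  = −0.75 × (-1.557477) = 1.168108 substitutions/site.
Under a molecular clock d = 2μt, so t = d/(2μ) = 1.168108 / (2 × 1.8 × 10^-9) = 324.47 million years.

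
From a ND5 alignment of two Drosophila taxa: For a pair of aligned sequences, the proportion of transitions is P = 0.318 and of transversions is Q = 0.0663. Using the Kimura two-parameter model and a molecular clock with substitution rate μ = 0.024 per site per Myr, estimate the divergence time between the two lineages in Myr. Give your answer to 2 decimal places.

13.36

Under the Kimura two-parameter model, d = −½ ln(1 − 2P − Q) − ¼ ln(1 − 2Q).
1 − 2P − Q = 0.2977, giving −½ ln(0.2977) = 0.605835.
1 − 2Q = 0.8674, giving −¼ ln(0.8674) = 0.035564.
d = 0.605835 + 0.035564 = 0.641399.
Under a molecular clock d = 2μt, so t = d/(2μ) = 0.641399 / (2 × 0.024) = 13.36 Myr.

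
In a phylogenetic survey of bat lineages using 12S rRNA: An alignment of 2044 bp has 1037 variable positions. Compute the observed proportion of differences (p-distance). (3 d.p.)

p = 1037/2044 = 0.507338… ≈ 0.507 (to 3 d.p.).

0.507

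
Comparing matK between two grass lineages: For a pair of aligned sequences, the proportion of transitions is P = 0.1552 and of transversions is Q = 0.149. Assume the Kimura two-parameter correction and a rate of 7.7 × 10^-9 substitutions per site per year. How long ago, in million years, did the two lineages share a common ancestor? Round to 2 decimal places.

25.71

Under the Kimura two-parameter model, d = −½ ln(1 − 2P − Q) − ¼ ln(1 − 2Q).
1 − 2P − Q = 0.5406, giving −½ ln(0.5406) = 0.307538.
1 − 2Q = 0.702, giving −¼ ln(0.702) = 0.088455.
d = 0.307538 + 0.088455 = 0.395993.
Under a molecular clock d = 2μt, so t = d/(2μ) = 0.395993 / (2 × 7.7 × 10^-9) = 25.71 million years.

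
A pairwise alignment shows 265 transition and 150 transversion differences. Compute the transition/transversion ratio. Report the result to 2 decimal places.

R = 265/150 = 1.766666… ≈ 1.77 (to 2 d.p.).

1.77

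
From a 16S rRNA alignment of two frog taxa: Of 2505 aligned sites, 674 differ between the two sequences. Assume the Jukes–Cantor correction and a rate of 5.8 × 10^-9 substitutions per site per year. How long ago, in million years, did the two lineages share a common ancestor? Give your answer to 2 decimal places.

28.73

p = 674/2505 ≈ 0.269062.
d = −(3/4) ln(1 − 4p/3) = −0.75 ln(1 − 0.358749) = −0.75 ln(0.641251)
  = −0.75 × (-0.444334) = 0.333251 substitutions/site.
Under a molecular clock d = 2μt, so t = d/(2μ) = 0.333251 / (2 × 5.8 × 10^-9) = 28.73 million years.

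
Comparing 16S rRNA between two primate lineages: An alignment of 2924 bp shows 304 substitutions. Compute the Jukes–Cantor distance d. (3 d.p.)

0.112

p = 304/2924 ≈ 0.103967.
d = −(3/4) ln(1 − 4p/3) = −0.75 ln(1 − 0.138623) = −0.75 ln(0.861377)
  = −0.75 × (-0.149223) = 0.111917 substitutions/site.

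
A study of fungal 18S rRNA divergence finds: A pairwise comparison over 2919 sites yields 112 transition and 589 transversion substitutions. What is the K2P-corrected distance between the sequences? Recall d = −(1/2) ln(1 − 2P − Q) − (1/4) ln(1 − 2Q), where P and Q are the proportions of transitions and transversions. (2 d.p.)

0.29

P = 112/2919 ≈ 0.038369 and Q = 589/2919 ≈ 0.201781.
Under the Kimura two-parameter model, d = −½ ln(1 − 2P − Q) − ¼ ln(1 − 2Q).
1 − 2P − Q = 0.721481, giving −½ ln(0.721481) = 0.163225.
1 − 2Q = 0.596438, giving −¼ ln(0.596438) = 0.129195.
d = 0.163225 + 0.129195 = 0.292420.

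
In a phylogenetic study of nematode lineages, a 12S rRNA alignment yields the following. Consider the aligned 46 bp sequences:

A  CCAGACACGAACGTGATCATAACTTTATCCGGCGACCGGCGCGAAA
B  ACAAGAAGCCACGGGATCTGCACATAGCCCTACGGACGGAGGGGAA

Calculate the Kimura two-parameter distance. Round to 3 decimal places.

0.762

Of 46 sites, 7 differences are transitions and 15 are transversions, so P = 7/46 ≈ 0.152174 and Q = 15/46 ≈ 0.326087.
Under the Kimura two-parameter model, d = −½ ln(1 − 2P − Q) − ¼ ln(1 − 2Q).
1 − 2P − Q = 0.369565, giving −½ ln(0.369565) = 0.497714.
1 − 2Q = 0.347826, giving −¼ ln(0.347826) = 0.264013.
d = 0.497714 + 0.264013 = 0.761727.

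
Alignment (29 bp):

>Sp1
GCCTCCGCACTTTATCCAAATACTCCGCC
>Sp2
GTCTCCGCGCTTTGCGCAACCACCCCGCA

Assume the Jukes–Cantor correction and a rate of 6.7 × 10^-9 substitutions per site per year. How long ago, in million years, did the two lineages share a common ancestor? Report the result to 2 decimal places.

The sequences differ at 9 of 29 sites (2, 9, 14, 15, 16, 20, 21, 24, 29), so p = 9/29 ≈ 0.310345.
d = −(3/4) ln(1 − 4p/3) = −0.75 ln(1 − 0.413793) = −0.75 ln(0.586207)
  = −0.75 × (-0.534082) = 0.400562 substitutions/site.
Under a molecular clock d = 2μt, so t = d/(2μ) = 0.400562 / (2 × 6.7 × 10^-9) = 29.89 million years.

29.89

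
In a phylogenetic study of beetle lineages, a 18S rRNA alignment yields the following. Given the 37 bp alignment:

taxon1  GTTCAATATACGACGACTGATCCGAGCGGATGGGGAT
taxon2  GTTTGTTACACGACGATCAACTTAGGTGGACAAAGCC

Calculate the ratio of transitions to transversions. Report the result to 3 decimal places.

Transitions are A↔G and C↔T; transversions are all other mismatches.
Transitions: 17. Transversions: 2.
R = 17/2 = 8.500.

8.500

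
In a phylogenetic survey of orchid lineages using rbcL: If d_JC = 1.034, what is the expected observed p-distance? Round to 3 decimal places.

0.561

p = (3/4)(1 − e^(−4d/3)) = 0.75 × (1 − e^(-1.378667)) = 0.75 × (1 − 0.251914) = 0.561065.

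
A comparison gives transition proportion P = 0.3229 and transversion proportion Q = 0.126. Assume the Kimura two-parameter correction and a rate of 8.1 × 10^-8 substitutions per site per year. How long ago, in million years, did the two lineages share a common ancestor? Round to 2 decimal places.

Under the Kimura two-parameter model, d = −½ ln(1 − 2P − Q) − ¼ ln(1 − 2Q).
1 − 2P − Q = 0.2282, giving −½ ln(0.2282) = 0.738766.
1 − 2Q = 0.748, giving −¼ ln(0.748) = 0.072588.
d = 0.738766 + 0.072588 = 0.811354.
Under a molecular clock d = 2μt, so t = d/(2μ) = 0.811354 / (2 × 8.1 × 10^-8) = 5.01 million years.

5.01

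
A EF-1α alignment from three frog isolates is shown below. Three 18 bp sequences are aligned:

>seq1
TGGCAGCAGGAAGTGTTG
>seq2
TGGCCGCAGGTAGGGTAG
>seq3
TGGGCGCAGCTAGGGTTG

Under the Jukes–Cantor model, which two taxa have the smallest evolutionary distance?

seq1–seq2: 4/18 differ, p = 0.222, d = 0.264.
seq1–seq3: 5/18 differ, p = 0.278, d = 0.347.
seq2–seq3: 3/18 differ, p = 0.167, d = 0.188.
The smallest distance is between seq2 and seq3.

seq2 and seq3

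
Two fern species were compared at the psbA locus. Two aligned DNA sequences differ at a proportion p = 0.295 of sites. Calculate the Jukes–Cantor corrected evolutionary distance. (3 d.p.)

0.375

d = −(3/4) ln(1 − 4p/3) = −0.75 ln(1 − 0.393333) = −0.75 ln(0.606667)
  = −0.75 × (-0.499775) = 0.374831 substitutions/site.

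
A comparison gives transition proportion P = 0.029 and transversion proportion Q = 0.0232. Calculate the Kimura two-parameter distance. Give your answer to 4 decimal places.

Under the Kimura two-parameter model, d = −½ ln(1 − 2P − Q) − ¼ ln(1 − 2Q).
1 − 2P − Q = 0.9188, giving −½ ln(0.9188) = 0.042343.
1 − 2Q = 0.9536, giving −¼ ln(0.9536) = 0.011878.
d = 0.042343 + 0.011878 = 0.054221.

0.0542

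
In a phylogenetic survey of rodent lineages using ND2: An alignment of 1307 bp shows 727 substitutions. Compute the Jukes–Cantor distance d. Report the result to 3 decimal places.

1.015

p = 727/1307 ≈ 0.556236.
d = −(3/4) ln(1 − 4p/3) = −0.75 ln(1 − 0.741648) = −0.75 ln(0.258352)
  = −0.75 × (-1.353432) = 1.015074 substitutions/site.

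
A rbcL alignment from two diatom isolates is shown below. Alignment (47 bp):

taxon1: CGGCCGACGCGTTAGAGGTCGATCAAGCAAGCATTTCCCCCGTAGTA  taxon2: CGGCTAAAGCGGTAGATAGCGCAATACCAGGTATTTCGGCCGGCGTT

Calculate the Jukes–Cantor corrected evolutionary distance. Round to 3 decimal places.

The sequences differ at 19 of 47 sites, so p = 19/47 ≈ 0.404255.
d = −(3/4) ln(1 − 4p/3) = −0.75 ln(1 − 0.539007) = −0.75 ln(0.460993)
  = −0.75 × (-0.774372) = 0.580779 substitutions/site.

0.581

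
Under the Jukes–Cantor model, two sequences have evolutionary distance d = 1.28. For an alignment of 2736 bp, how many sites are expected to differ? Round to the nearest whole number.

1680

Invert JC69: p = (3/4)(1 − e^(−4d/3)) = 0.75 × (1 − e^(-1.706667)) = 0.75 × (1 − 0.181470) = 0.613898.
Expected differing sites = pL ≈ 0.613898 × 2736 = 1679.624928 ≈ 1680.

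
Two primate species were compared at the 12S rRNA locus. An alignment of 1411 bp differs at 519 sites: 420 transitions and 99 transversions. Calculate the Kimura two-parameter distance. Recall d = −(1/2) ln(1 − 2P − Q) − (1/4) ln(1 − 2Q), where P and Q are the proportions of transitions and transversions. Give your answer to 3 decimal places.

P = 420/1411 ≈ 0.297661 and Q = 99/1411 ≈ 0.070163.
Under the Kimura two-parameter model, d = −½ ln(1 − 2P − Q) − ¼ ln(1 − 2Q).
1 − 2P − Q = 0.334515, giving −½ ln(0.334515) = 0.547537.
1 − 2Q = 0.859674, giving −¼ ln(0.859674) = 0.037801.
d = 0.547537 + 0.037801 = 0.585338.

0.585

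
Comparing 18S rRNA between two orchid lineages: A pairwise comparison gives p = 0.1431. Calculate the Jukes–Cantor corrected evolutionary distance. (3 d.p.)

0.159

d = −(3/4) ln(1 − 4p/3) = −0.75 ln(1 − 0.1908) = −0.75 ln(0.8092)
  = −0.75 × (-0.211709) = 0.158782 substitutions/site.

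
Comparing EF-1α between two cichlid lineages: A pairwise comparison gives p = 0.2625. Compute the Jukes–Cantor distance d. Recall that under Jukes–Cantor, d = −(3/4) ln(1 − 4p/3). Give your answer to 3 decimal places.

0.323

d = −(3/4) ln(1 − 4p/3) = −0.75 ln(1 − 0.35) = −0.75 ln(0.65)
  = −0.75 × (-0.430783) = 0.323087 substitutions/site.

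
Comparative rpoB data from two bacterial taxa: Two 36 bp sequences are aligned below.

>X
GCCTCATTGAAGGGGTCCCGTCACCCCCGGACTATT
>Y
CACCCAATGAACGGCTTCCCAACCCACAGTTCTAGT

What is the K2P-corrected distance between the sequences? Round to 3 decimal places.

0.723

Of 36 sites, 2 differences are transitions and 14 are transversions, so P = 2/36 ≈ 0.055556 and Q = 14/36 ≈ 0.388889.
Under the Kimura two-parameter model, d = −½ ln(1 − 2P − Q) − ¼ ln(1 − 2Q).
1 − 2P − Q = 0.499999, giving −½ ln(0.499999) = 0.346575.
1 − 2Q = 0.222222, giving −¼ ln(0.222222) = 0.376020.
d = 0.346575 + 0.376020 = 0.722595.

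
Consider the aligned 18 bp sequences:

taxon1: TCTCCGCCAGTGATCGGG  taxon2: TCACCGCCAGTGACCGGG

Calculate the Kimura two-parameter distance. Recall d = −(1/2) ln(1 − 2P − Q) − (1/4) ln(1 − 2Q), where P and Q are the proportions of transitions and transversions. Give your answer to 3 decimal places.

Of 18 sites, 1 differences are transitions and 1 are transversions, so P = 1/18 ≈ 0.055556 and Q = 1/18 ≈ 0.055556.
Under the Kimura two-parameter model, d = −½ ln(1 − 2P − Q) − ¼ ln(1 − 2Q).
1 − 2P − Q = 0.833332, giving −½ ln(0.833332) = 0.091162.
1 − 2Q = 0.888888, giving −¼ ln(0.888888) = 0.029446.
d = 0.091162 + 0.029446 = 0.120608.

0.121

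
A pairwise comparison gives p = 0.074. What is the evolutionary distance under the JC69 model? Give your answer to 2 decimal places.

d = −(3/4) ln(1 − 4p/3) = −0.75 ln(1 − 0.098667) = −0.75 ln(0.901333)
  = −0.75 × (-0.103881) = 0.077911 substitutions/site.

0.08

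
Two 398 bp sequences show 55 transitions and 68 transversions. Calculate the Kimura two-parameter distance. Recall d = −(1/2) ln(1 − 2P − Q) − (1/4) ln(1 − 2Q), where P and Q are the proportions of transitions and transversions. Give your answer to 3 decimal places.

0.401

P = 55/398 ≈ 0.138191 and Q = 68/398 ≈ 0.170854.
Under the Kimura two-parameter model, d = −½ ln(1 − 2P − Q) − ¼ ln(1 − 2Q).
1 − 2P − Q = 0.552764, giving −½ ln(0.552764) = 0.296412.
1 − 2Q = 0.658292, giving −¼ ln(0.658292) = 0.104527.
d = 0.296412 + 0.104527 = 0.400939.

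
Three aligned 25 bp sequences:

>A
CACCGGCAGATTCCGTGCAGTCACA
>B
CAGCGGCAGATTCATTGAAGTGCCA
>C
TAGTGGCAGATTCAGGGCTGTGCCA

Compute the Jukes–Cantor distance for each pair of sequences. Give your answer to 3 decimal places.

d(A,B) = 0.289, d(A,C) = 0.417, d(B,C) = 0.289

A–B: 6/25 sites differ → p = 0.24, d = −0.75 ln(1 − 0.32) = 0.289247 ≈ 0.289.
A–C: 8/25 sites differ → p = 0.32, d = −0.75 ln(1 − 0.426667) = 0.417216 ≈ 0.417.
B–C: 6/25 sites differ → p = 0.24, d = −0.75 ln(1 − 0.32) = 0.289247 ≈ 0.289.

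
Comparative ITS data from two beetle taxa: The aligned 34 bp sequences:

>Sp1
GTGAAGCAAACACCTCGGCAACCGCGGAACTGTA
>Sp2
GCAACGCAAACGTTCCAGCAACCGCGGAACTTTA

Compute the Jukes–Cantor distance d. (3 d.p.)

The sequences differ at 9 of 34 sites (2, 3, 5, 12, 13, 14, 15, 17, 32), so p = 9/34 ≈ 0.264706.
d = −(3/4) ln(1 − 4p/3) = −0.75 ln(1 − 0.352941) = −0.75 ln(0.647059)
  = −0.75 × (-0.435318) = 0.326489 substitutions/site.

0.326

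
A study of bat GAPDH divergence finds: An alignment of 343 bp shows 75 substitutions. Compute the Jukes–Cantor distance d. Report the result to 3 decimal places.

0.259

p = 75/343 ≈ 0.218659.
d = −(3/4) ln(1 − 4p/3) = −0.75 ln(1 − 0.291545) = −0.75 ln(0.708455)
  = −0.75 × (-0.344669) = 0.258502 substitutions/site.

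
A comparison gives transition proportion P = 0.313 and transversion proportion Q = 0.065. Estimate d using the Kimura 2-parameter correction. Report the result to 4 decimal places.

0.6220

Under the Kimura two-parameter model, d = −½ ln(1 − 2P − Q) − ¼ ln(1 − 2Q).
1 − 2P − Q = 0.309, giving −½ ln(0.309) = 0.587207.
1 − 2Q = 0.87, giving −¼ ln(0.87) = 0.034816.
d = 0.587207 + 0.034816 = 0.622023.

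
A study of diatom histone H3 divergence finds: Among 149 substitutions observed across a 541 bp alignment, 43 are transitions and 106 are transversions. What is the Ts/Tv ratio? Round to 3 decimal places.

R = 43/106 = 0.405660… ≈ 0.406 (to 3 d.p.).

0.406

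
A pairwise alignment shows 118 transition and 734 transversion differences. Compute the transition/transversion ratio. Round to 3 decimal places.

0.161

R = 118/734 = 0.160762… ≈ 0.161 (to 3 d.p.).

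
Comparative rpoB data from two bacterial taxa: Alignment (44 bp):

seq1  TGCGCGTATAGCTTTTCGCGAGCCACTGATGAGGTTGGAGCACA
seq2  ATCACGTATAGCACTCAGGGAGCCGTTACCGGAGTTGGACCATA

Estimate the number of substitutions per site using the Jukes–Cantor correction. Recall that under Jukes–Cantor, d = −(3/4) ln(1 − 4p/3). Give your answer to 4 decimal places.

The sequences differ at 17 of 44 sites, so p = 17/44 ≈ 0.386364.
d = −(3/4) ln(1 − 4p/3) = −0.75 ln(1 − 0.515152) = −0.75 ln(0.484848)
  = −0.75 × (-0.723920) = 0.542940 substitutions/site.

0.5429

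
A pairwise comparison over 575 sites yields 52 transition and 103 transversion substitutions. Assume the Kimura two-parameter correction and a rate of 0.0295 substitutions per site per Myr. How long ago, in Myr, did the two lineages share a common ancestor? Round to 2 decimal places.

P = 52/575 ≈ 0.090435 and Q = 103/575 ≈ 0.17913.
Under the Kimura two-parameter model, d = −½ ln(1 − 2P − Q) − ¼ ln(1 − 2Q).
1 − 2P − Q = 0.64, giving −½ ln(0.64) = 0.223144.
1 − 2Q = 0.64174, giving −¼ ln(0.64174) = 0.110893.
d = 0.223144 + 0.110893 = 0.334037.
Under a molecular clock d = 2μt, so t = d/(2μ) = 0.334037 / (2 × 0.0295) = 5.66 Myr.

5.66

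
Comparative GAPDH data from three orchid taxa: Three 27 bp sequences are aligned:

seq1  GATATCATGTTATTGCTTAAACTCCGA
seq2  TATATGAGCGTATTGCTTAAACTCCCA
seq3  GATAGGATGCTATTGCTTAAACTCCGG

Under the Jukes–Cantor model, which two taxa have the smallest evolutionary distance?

seq1–seq2: 6/27 differ, p = 0.222, d = 0.264.
seq1–seq3: 4/27 differ, p = 0.148, d = 0.165.
seq2–seq3: 7/27 differ, p = 0.259, d = 0.318.
The smallest distance is between seq1 and seq3.

seq1 and seq3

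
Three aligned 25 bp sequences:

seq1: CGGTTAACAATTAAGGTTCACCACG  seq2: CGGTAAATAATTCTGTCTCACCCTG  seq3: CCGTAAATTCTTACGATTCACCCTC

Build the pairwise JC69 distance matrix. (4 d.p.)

d(seq1,seq2) = 0.4172, d(seq1,seq3) = 0.5716, d(seq2,seq3) = 0.4172

seq1–seq2: 8/25 sites differ → p = 0.32, d = −0.75 ln(1 − 0.426667) = 0.417216 ≈ 0.4172.
seq1–seq3: 10/25 sites differ → p = 0.4, d = −0.75 ln(1 − 0.533333) = 0.571605 ≈ 0.5716.
seq2–seq3: 8/25 sites differ → p = 0.32, d = −0.75 ln(1 − 0.426667) = 0.417216 ≈ 0.4172.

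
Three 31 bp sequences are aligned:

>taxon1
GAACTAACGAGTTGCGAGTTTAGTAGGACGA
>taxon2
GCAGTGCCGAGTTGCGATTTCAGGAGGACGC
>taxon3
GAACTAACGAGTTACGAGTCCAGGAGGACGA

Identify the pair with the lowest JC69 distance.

taxon1–taxon2: 8/31 differ, p = 0.258, d = 0.316.
taxon1–taxon3: 4/31 differ, p = 0.129, d = 0.142.
taxon2–taxon3: 8/31 differ, p = 0.258, d = 0.316.
The smallest distance is between taxon1 and taxon3.

taxon1 and taxon3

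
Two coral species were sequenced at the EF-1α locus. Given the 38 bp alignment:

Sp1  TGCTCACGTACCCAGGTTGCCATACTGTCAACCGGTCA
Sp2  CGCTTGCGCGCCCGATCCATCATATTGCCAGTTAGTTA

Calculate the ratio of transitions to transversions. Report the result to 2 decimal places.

18.00

Transitions are A↔G and C↔T; transversions are all other mismatches.
Transitions: 18. Transversions: 1.
R = 18/1 = 18.00.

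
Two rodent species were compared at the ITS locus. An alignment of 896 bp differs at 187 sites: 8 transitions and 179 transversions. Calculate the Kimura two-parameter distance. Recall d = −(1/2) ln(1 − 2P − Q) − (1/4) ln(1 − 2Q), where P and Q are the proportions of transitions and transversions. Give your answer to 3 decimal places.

P = 8/896 ≈ 0.008929 and Q = 179/896 ≈ 0.199777.
Under the Kimura two-parameter model, d = −½ ln(1 − 2P − Q) − ¼ ln(1 − 2Q).
1 − 2P − Q = 0.782365, giving −½ ln(0.782365) = 0.122717.
1 − 2Q = 0.600446, giving −¼ ln(0.600446) = 0.127521.
d = 0.122717 + 0.127521 = 0.250238.

0.250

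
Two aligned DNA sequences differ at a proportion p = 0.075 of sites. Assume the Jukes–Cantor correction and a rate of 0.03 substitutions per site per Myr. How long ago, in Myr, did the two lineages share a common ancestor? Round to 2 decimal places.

d = −(3/4) ln(1 − 4p/3) = −0.75 ln(1 − 0.1) = −0.75 ln(0.9)
  = −0.75 × (-0.105361) = 0.079021 substitutions/site.
Under a molecular clock d = 2μt, so t = d/(2μ) = 0.079021 / (2 × 0.03) = 1.32 Myr.

1.32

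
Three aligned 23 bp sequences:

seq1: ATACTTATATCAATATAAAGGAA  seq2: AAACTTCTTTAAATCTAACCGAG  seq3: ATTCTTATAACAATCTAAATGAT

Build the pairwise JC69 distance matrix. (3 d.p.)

seq1–seq2: 8/23 sites differ → p ≈ 0.347826, d = −0.75 ln(1 − 0.463768) = 0.467391 ≈ 0.467.
seq1–seq3: 5/23 sites differ → p ≈ 0.217391, d = −0.75 ln(1 − 0.289855) = 0.256715 ≈ 0.257.
seq2–seq3: 9/23 sites differ → p ≈ 0.391304, d = −0.75 ln(1 − 0.521739) = 0.553199 ≈ 0.553.

d(seq1,seq2) = 0.467, d(seq1,seq3) = 0.257, d(seq2,seq3) = 0.553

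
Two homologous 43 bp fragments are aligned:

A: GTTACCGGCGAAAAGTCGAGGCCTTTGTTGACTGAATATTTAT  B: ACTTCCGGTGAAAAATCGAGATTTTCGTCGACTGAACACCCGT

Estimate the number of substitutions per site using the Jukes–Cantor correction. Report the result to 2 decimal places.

0.47

The sequences differ at 15 of 43 sites, so p = 15/43 ≈ 0.348837.
d = −(3/4) ln(1 − 4p/3) = −0.75 ln(1 − 0.465116) = −0.75 ln(0.534884)
  = −0.75 × (-0.625705) = 0.469279 substitutions/site.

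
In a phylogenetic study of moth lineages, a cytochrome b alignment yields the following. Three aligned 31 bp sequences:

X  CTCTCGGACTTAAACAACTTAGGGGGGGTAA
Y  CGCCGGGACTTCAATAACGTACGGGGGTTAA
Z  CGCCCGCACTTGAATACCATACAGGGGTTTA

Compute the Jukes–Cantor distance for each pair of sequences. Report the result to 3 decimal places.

d(X,Y) = 0.316, d(X,Z) = 0.481, d(Y,Z) = 0.269

X–Y: 8/31 sites differ → p ≈ 0.258065, d = −0.75 ln(1 − 0.344087) = 0.316295 ≈ 0.316.
X–Z: 11/31 sites differ → p ≈ 0.354839, d = −0.75 ln(1 − 0.473119) = 0.480585 ≈ 0.481.
Y–Z: 7/31 sites differ → p ≈ 0.225806, d = −0.75 ln(1 − 0.301075) = 0.268659 ≈ 0.269.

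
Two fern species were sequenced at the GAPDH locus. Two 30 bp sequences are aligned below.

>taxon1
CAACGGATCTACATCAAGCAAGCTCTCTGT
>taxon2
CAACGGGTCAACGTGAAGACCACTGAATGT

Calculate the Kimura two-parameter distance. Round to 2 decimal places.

0.50

Of 30 sites, 3 differences are transitions and 8 are transversions, so P = 3/30 = 0.1 and Q = 8/30 ≈ 0.266667.
Under the Kimura two-parameter model, d = −½ ln(1 − 2P − Q) − ¼ ln(1 − 2Q).
1 − 2P − Q = 0.533333, giving −½ ln(0.533333) = 0.314305.
1 − 2Q = 0.466666, giving −¼ ln(0.466666) = 0.190535.
d = 0.314305 + 0.190535 = 0.504840.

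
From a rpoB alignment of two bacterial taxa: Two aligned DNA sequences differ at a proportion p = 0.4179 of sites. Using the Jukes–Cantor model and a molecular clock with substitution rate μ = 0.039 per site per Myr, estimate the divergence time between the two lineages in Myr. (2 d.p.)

d = −(3/4) ln(1 − 4p/3) = −0.75 ln(1 − 0.5572) = −0.75 ln(0.4428)
  = −0.75 × (-0.814637) = 0.610978 substitutions/site.
Under a molecular clock d = 2μt, so t = d/(2μ) = 0.610978 / (2 × 0.039) = 7.83 Myr.

7.83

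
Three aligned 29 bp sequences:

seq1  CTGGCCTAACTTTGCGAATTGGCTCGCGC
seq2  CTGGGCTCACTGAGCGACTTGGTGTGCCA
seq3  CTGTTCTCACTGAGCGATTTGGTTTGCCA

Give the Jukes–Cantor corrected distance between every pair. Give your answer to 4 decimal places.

d(seq1,seq2) = 0.4618, d(seq1,seq3) = 0.4618, d(seq2,seq3) = 0.1524

seq1–seq2: 10/29 sites differ → p ≈ 0.344828, d = −0.75 ln(1 − 0.459771) = 0.461822 ≈ 0.4618.
seq1–seq3: 10/29 sites differ → p ≈ 0.344828, d = −0.75 ln(1 − 0.459771) = 0.461822 ≈ 0.4618.
seq2–seq3: 4/29 sites differ → p ≈ 0.137931, d = −0.75 ln(1 − 0.183908) = 0.152421 ≈ 0.1524.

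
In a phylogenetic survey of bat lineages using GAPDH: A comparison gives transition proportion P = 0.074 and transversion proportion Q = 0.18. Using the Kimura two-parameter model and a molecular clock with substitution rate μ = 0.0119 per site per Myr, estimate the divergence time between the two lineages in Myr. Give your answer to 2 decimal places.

13.04

Under the Kimura two-parameter model, d = −½ ln(1 − 2P − Q) − ¼ ln(1 − 2Q).
1 − 2P − Q = 0.672, giving −½ ln(0.672) = 0.198748.
1 − 2Q = 0.64, giving −¼ ln(0.64) = 0.111572.
d = 0.198748 + 0.111572 = 0.310320.
Under a molecular clock d = 2μt, so t = d/(2μ) = 0.310320 / (2 × 0.0119) = 13.04 Myr.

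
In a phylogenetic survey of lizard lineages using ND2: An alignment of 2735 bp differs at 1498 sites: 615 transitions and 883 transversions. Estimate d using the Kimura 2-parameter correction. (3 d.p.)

P = 615/2735 ≈ 0.224863 and Q = 883/2735 ≈ 0.322852.
Under the Kimura two-parameter model, d = −½ ln(1 − 2P − Q) − ¼ ln(1 − 2Q).
1 − 2P − Q = 0.227422, giving −½ ln(0.227422) = 0.740474.
1 − 2Q = 0.354296, giving −¼ ln(0.354296) = 0.259406.
d = 0.740474 + 0.259406 = 0.999880.

1.000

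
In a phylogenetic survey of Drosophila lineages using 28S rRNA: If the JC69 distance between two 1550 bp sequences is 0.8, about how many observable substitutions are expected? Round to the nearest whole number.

762

Invert JC69: p = (3/4)(1 − e^(−4d/3)) = 0.75 × (1 − e^(-1.066667)) = 0.75 × (1 − 0.344154) = 0.491885.
Expected differing sites = pL ≈ 0.491885 × 1550 = 762.42175 ≈ 762.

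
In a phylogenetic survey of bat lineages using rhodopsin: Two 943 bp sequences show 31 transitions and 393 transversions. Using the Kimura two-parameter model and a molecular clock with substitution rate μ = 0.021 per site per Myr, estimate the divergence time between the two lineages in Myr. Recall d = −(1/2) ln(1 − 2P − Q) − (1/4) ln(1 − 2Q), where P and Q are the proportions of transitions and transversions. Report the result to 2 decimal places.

P = 31/943 ≈ 0.032874 and Q = 393/943 ≈ 0.416755.
Under the Kimura two-parameter model, d = −½ ln(1 − 2P − Q) − ¼ ln(1 − 2Q).
1 − 2P − Q = 0.517497, giving −½ ln(0.517497) = 0.329376.
1 − 2Q = 0.16649, giving −¼ ln(0.16649) = 0.448205.
d = 0.329376 + 0.448205 = 0.777581.
Under a molecular clock d = 2μt, so t = d/(2μ) = 0.777581 / (2 × 0.021) = 18.51 Myr.

18.51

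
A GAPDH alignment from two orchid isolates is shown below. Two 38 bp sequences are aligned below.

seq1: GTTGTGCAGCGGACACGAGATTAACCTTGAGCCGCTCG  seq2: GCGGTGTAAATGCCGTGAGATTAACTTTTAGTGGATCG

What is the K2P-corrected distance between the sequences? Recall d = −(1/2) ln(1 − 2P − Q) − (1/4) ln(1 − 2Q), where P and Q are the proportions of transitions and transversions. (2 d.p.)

0.52

Of 38 sites, 7 differences are transitions and 7 are transversions, so P = 7/38 ≈ 0.184211 and Q = 7/38 ≈ 0.184211.
Under the Kimura two-parameter model, d = −½ ln(1 − 2P − Q) − ¼ ln(1 − 2Q).
1 − 2P − Q = 0.447367, giving −½ ln(0.447367) = 0.402188.
1 − 2Q = 0.631578, giving −¼ ln(0.631578) = 0.114883.
d = 0.402188 + 0.114883 = 0.517071.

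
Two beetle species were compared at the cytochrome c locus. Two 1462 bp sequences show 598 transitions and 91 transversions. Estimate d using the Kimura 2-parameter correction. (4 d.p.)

P = 598/1462 ≈ 0.409029 and Q = 91/1462 ≈ 0.062244.
Under the Kimura two-parameter model, d = −½ ln(1 − 2P − Q) − ¼ ln(1 − 2Q).
1 − 2P − Q = 0.119698, giving −½ ln(0.119698) = 1.061392.
1 − 2Q = 0.875512, giving −¼ ln(0.875512) = 0.033237.
d = 1.061392 + 0.033237 = 1.094629.

1.0946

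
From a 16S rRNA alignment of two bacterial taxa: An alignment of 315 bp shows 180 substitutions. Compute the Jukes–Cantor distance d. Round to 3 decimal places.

1.076

p = 180/315 ≈ 0.571429.
d = −(3/4) ln(1 − 4p/3) = −0.75 ln(1 − 0.761905) = −0.75 ln(0.238095)
  = −0.75 × (-1.435086) = 1.076315 substitutions/site.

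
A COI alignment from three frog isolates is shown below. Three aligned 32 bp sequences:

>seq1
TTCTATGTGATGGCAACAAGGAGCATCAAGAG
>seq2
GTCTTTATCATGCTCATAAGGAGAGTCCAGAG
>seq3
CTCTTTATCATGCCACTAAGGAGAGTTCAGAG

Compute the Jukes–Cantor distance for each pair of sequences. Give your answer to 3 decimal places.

d(seq1,seq2) = 0.460, d(seq1,seq3) = 0.460, d(seq2,seq3) = 0.175

seq1–seq2: 11/32 sites differ → p = 0.34375, d = −0.75 ln(1 − 0.458333) = 0.459828 ≈ 0.460.
seq1–seq3: 11/32 sites differ → p = 0.34375, d = −0.75 ln(1 − 0.458333) = 0.459828 ≈ 0.460.
seq2–seq3: 5/32 sites differ → p = 0.15625, d = −0.75 ln(1 − 0.208333) = 0.175211 ≈ 0.175.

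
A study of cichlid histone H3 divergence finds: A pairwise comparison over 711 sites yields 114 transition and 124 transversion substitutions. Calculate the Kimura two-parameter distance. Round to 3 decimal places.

P = 114/711 ≈ 0.160338 and Q = 124/711 ≈ 0.174402.
Under the Kimura two-parameter model, d = −½ ln(1 − 2P − Q) − ¼ ln(1 − 2Q).
1 − 2P − Q = 0.504922, giving −½ ln(0.504922) = 0.341676.
1 − 2Q = 0.651196, giving −¼ ln(0.651196) = 0.107236.
d = 0.341676 + 0.107236 = 0.448912.

0.449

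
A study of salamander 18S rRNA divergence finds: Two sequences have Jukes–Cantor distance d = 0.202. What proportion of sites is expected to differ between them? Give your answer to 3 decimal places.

p = (3/4)(1 − e^(−4d/3)) = 0.75 × (1 − e^(-0.269333)) = 0.75 × (1 − 0.763889) = 0.177083.

0.177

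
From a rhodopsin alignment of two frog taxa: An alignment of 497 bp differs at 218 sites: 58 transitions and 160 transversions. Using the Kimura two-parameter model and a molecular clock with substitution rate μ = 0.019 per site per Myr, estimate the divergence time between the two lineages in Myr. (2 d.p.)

P = 58/497 ≈ 0.1167 and Q = 160/497 ≈ 0.321932.
Under the Kimura two-parameter model, d = −½ ln(1 − 2P − Q) − ¼ ln(1 − 2Q).
1 − 2P − Q = 0.444668, giving −½ ln(0.444668) = 0.405214.
1 − 2Q = 0.356136, giving −¼ ln(0.356136) = 0.258111.
d = 0.405214 + 0.258111 = 0.663325.
Under a molecular clock d = 2μt, so t = d/(2μ) = 0.663325 / (2 × 0.019) = 17.46 Myr.

17.46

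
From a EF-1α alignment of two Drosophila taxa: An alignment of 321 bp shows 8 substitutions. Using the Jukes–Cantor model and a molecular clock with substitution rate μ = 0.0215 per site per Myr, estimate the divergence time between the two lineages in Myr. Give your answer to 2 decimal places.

p = 8/321 ≈ 0.024922.
d = −(3/4) ln(1 − 4p/3) = −0.75 ln(1 − 0.033229) = −0.75 ln(0.966771)
  = −0.75 × (-0.033794) = 0.025346 substitutions/site.
Under a molecular clock d = 2μt, so t = d/(2μ) = 0.025346 / (2 × 0.0215) = 0.59 Myr.

0.59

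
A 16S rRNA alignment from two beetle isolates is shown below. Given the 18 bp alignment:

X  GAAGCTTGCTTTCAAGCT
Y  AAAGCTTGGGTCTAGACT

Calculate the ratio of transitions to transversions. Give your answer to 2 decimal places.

2.50

Transitions are A↔G and C↔T; transversions are all other mismatches.
Transitions: 5. Transversions: 2.
R = 5/2 = 2.50.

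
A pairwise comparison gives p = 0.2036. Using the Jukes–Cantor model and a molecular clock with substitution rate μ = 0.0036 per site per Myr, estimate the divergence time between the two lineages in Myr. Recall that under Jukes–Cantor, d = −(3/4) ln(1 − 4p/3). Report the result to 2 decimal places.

32.99

d = −(3/4) ln(1 − 4p/3) = −0.75 ln(1 − 0.271467) = −0.75 ln(0.728533)
  = −0.75 × (-0.316722) = 0.237542 substitutions/site.
Under a molecular clock d = 2μt, so t = d/(2μ) = 0.237542 / (2 × 0.0036) = 32.99 Myr.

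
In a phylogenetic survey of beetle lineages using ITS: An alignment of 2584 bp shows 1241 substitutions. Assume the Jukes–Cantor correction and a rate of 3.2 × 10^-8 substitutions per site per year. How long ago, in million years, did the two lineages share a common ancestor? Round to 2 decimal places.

p = 1241/2584 ≈ 0.480263.
d = −(3/4) ln(1 − 4p/3) = −0.75 ln(1 − 0.640351) = −0.75 ln(0.359649)
  = −0.75 × (-1.022627) = 0.766970 substitutions/site.
Under a molecular clock d = 2μt, so t = d/(2μ) = 0.766970 / (2 × 3.2 × 10^-8) = 11.98 million years.

11.98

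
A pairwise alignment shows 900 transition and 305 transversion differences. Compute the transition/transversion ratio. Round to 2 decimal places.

R = 900/305 = 2.950819… ≈ 2.95 (to 2 d.p.).

2.95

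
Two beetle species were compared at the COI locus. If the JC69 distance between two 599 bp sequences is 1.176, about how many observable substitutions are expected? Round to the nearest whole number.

Invert JC69: p = (3/4)(1 − e^(−4d/3)) = 0.75 × (1 − e^(-1.568)) = 0.75 × (1 − 0.208462) = 0.593654.
Expected differing sites = pL ≈ 0.593654 × 599 = 355.598746 ≈ 356.

356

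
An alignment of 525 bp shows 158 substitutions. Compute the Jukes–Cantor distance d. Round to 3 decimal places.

0.385

p = 158/525 ≈ 0.300952.
d = −(3/4) ln(1 − 4p/3) = −0.75 ln(1 − 0.401269) = −0.75 ln(0.598731)
  = −0.75 × (-0.512943) = 0.384707 substitutions/site.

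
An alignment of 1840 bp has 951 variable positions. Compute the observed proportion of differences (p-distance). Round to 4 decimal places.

0.5168

p = 951/1840 = 0.516847… ≈ 0.5168 (to 4 d.p.).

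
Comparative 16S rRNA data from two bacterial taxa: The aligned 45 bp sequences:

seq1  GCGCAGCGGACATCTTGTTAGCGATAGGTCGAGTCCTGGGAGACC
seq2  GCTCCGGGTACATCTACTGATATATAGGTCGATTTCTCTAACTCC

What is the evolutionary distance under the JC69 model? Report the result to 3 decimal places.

0.525

The sequences differ at 17 of 45 sites, so p = 17/45 ≈ 0.377778.
d = −(3/4) ln(1 − 4p/3) = −0.75 ln(1 − 0.503704) = −0.75 ln(0.496296)
  = −0.75 × (-0.700583) = 0.525437 substitutions/site.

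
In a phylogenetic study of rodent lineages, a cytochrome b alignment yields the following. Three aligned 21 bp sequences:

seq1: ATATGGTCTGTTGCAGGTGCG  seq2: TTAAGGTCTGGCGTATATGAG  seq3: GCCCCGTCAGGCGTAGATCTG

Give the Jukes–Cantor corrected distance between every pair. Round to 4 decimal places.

d(seq1,seq2) = 0.5319, d(seq1,seq3) = 1.0763, d(seq2,seq3) = 0.6355

seq1–seq2: 8/21 sites differ → p ≈ 0.380952, d = −0.75 ln(1 − 0.507936) = 0.531860 ≈ 0.5319.
seq1–seq3: 12/21 sites differ → p ≈ 0.571429, d = −0.75 ln(1 − 0.761905) = 1.076314 ≈ 1.0763.
seq2–seq3: 9/21 sites differ → p ≈ 0.428571, d = −0.75 ln(1 − 0.571428) = 0.635472 ≈ 0.6355.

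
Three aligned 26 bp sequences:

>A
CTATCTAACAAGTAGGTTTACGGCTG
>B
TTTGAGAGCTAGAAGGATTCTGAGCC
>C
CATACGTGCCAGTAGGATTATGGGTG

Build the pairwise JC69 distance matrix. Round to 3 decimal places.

A–B: 15/26 sites differ → p ≈ 0.576923, d = −0.75 ln(1 − 0.769231) = 1.099754 ≈ 1.100.
A–C: 10/26 sites differ → p ≈ 0.384615, d = −0.75 ln(1 − 0.51282) = 0.539341 ≈ 0.539.
B–C: 11/26 sites differ → p ≈ 0.423077, d = −0.75 ln(1 − 0.564103) = 0.622762 ≈ 0.623.

d(A,B) = 1.100, d(A,C) = 0.539, d(B,C) = 0.623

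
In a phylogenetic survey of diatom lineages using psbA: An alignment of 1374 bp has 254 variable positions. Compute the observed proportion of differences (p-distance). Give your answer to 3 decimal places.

0.185

p = 254/1374 = 0.184861… ≈ 0.185 (to 3 d.p.).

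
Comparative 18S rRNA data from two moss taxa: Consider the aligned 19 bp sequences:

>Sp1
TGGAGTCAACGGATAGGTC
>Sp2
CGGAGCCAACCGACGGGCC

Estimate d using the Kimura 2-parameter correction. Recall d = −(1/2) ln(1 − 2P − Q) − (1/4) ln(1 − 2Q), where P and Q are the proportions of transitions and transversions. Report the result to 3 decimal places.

Of 19 sites, 5 differences are transitions and 1 are transversions, so P = 5/19 ≈ 0.263158 and Q = 1/19 ≈ 0.052632.
Under the Kimura two-parameter model, d = −½ ln(1 − 2P − Q) − ¼ ln(1 − 2Q).
1 − 2P − Q = 0.421052, giving −½ ln(0.421052) = 0.432499.
1 − 2Q = 0.894736, giving −¼ ln(0.894736) = 0.027807.
d = 0.432499 + 0.027807 = 0.460306.

0.460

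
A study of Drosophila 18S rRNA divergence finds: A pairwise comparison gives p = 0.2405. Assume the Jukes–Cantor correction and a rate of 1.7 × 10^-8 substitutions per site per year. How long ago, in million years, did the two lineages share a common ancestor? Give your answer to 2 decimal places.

8.53

d = −(3/4) ln(1 − 4p/3) = −0.75 ln(1 − 0.320667) = −0.75 ln(0.679333)
  = −0.75 × (-0.386644) = 0.289983 substitutions/site.
Under a molecular clock d = 2μt, so t = d/(2μ) = 0.289983 / (2 × 1.7 × 10^-8) = 8.53 million years.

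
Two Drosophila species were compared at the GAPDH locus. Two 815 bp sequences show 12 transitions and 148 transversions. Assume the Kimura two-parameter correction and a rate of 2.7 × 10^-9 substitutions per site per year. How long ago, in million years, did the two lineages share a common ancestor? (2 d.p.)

P = 12/815 ≈ 0.014724 and Q = 148/815 ≈ 0.181595.
Under the Kimura two-parameter model, d = −½ ln(1 − 2P − Q) − ¼ ln(1 − 2Q).
1 − 2P − Q = 0.788957, giving −½ ln(0.788957) = 0.118522.
1 − 2Q = 0.63681, giving −¼ ln(0.63681) = 0.112821.
d = 0.118522 + 0.112821 = 0.231343.
Under a molecular clock d = 2μt, so t = d/(2μ) = 0.231343 / (2 × 2.7 × 10^-9) = 42.84 million years.

42.84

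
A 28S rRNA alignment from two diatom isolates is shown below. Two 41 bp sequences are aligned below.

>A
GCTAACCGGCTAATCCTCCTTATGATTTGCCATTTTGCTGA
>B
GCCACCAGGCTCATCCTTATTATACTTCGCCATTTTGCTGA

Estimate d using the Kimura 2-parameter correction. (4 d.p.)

0.2606

Of 41 sites, 4 differences are transitions and 5 are transversions, so P = 4/41 ≈ 0.097561 and Q = 5/41 ≈ 0.121951.
Under the Kimura two-parameter model, d = −½ ln(1 − 2P − Q) − ¼ ln(1 − 2Q).
1 − 2P − Q = 0.682927, giving −½ ln(0.682927) = 0.190684.
1 − 2Q = 0.756098, giving −¼ ln(0.756098) = 0.069896.
d = 0.190684 + 0.069896 = 0.260580.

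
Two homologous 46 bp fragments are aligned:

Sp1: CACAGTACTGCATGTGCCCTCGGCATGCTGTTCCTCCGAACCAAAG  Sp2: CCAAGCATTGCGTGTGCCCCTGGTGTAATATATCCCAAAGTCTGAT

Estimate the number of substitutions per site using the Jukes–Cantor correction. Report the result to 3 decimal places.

The sequences differ at 22 of 46 sites, so p = 22/46 ≈ 0.478261.
d = −(3/4) ln(1 − 4p/3) = −0.75 ln(1 − 0.637681) = −0.75 ln(0.362319)
  = −0.75 × (-1.015230) = 0.761423 substitutions/site.

0.761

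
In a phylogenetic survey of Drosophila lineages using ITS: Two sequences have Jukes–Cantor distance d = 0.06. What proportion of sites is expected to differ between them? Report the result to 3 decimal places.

p = (3/4)(1 − e^(−4d/3)) = 0.75 × (1 − e^(-0.08)) = 0.75 × (1 − 0.923116) = 0.057663.

0.058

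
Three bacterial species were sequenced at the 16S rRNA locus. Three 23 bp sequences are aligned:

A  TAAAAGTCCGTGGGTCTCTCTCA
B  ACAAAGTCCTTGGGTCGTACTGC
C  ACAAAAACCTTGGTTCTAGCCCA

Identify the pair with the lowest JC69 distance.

A and B

A–B: 8/23 differ, p = 0.348, d = 0.467.
A–C: 9/23 differ, p = 0.391, d = 0.553.
B–C: 9/23 differ, p = 0.391, d = 0.553.
The smallest distance is between A and B.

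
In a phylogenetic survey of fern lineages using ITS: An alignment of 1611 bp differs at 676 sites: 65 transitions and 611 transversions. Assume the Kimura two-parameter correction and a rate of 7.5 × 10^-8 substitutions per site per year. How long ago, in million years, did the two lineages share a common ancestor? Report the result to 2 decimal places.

P = 65/1611 ≈ 0.040348 and Q = 611/1611 ≈ 0.379268.
Under the Kimura two-parameter model, d = −½ ln(1 − 2P − Q) − ¼ ln(1 − 2Q).
1 − 2P − Q = 0.540036, giving −½ ln(0.540036) = 0.308060.
1 − 2Q = 0.241464, giving −¼ ln(0.241464) = 0.355259.
d = 0.308060 + 0.355259 = 0.663319.
Under a molecular clock d = 2μt, so t = d/(2μ) = 0.663319 / (2 × 7.5 × 10^-8) = 4.42 million years.

4.42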